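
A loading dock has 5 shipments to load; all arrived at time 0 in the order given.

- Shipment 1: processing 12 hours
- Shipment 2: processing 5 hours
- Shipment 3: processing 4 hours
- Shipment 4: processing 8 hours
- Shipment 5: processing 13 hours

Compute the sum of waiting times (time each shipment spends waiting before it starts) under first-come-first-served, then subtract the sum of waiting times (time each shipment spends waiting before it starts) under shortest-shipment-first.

20

FIFO (arrival order): Shipment 1 Shipment 2 Shipment 3 Shipment 4 Shipment 5.
Shipment 1: waits 0, runs 0→12
Shipment 2: waits 12, runs 12→17
Shipment 3: waits 17, runs 17→21
Shipment 4: waits 21, runs 21→29
Shipment 5: waits 29, runs 29→42
Sum = 0+12+17+21+29 = 79.
SPT (increasing processing time): Shipment 3 Shipment 2 Shipment 4 Shipment 1 Shipment 5.
Shipment 3: waits 0, runs 0→4
Shipment 2: waits 4, runs 4→9
Shipment 4: waits 9, runs 9→17
Shipment 1: waits 17, runs 17→29
Shipment 5: waits 29, runs 29→42
Sum = 0+4+9+17+29 = 59.
Difference = 79 − 59 = 20.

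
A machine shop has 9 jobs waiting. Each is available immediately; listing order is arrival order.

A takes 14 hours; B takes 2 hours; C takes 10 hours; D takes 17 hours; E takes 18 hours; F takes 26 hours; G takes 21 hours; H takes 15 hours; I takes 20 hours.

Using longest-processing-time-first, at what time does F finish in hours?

LPT (decreasing processing time): F G I E D H A C B.
F: 0→26

26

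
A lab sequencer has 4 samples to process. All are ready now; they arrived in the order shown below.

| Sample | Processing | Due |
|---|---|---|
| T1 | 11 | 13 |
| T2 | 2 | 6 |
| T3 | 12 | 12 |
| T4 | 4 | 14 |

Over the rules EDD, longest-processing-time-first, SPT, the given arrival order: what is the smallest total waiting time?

25

EDD (increasing due date): T2 T3 T1 T4.
T2: waits 0, runs 0→2
T3: waits 2, runs 2→14
T1: waits 14, runs 14→25
T4: waits 25, runs 25→29
Sum = 0+2+14+25 = 41.
LPT (decreasing processing time): T3 T1 T4 T2.
T3: waits 0, runs 0→12
T1: waits 12, runs 12→23
T4: waits 23, runs 23→27
T2: waits 27, runs 27→29
Sum = 0+12+23+27 = 62.
SPT (increasing processing time): T2 T4 T1 T3.
T2: waits 0, runs 0→2
T4: waits 2, runs 2→6
T1: waits 6, runs 6→17
T3: waits 17, runs 17→29
Sum = 0+2+6+17 = 25.
FIFO (arrival order): T1 T2 T3 T4.
T1: waits 0, runs 0→11
T2: waits 11, runs 11→13
T3: waits 13, runs 13→25
T4: waits 25, runs 25→29
Sum = 0+11+13+25 = 49.
EDD 41, LPT 62, SPT 25, FIFO 49 → minimum 25.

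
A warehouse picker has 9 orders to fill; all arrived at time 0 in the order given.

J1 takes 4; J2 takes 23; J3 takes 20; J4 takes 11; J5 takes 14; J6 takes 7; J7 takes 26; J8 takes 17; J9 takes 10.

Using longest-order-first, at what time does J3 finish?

LPT (decreasing processing time): J7 J2 J3 J8 J5 J4 J9 J6 J1.
J7: 0→26
J2: 26→49
J3: 49→69

69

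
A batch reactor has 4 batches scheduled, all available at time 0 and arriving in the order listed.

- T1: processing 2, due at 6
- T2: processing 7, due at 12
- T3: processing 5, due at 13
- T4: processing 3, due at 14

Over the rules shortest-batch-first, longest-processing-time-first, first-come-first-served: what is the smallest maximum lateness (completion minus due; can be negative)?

SPT (increasing processing time): T1 T4 T3 T2.
T1: 0→2, due 6, lateness -4
T4: 2→5, due 14, lateness -9
T3: 5→10, due 13, lateness -3
T2: 10→17, due 12, lateness 5
Maximum = 5.
LPT (decreasing processing time): T2 T3 T4 T1.
T2: 0→7, due 12, lateness -5
T3: 7→12, due 13, lateness -1
T4: 12→15, due 14, lateness 1
T1: 15→17, due 6, lateness 11
Maximum = 11.
FIFO (arrival order): T1 T2 T3 T4.
T1: 0→2, due 6, lateness -4
T2: 2→9, due 12, lateness -3
T3: 9→14, due 13, lateness 1
T4: 14→17, due 14, lateness 3
Maximum = 3.
SPT 5, LPT 11, FIFO 3 → minimum 3.

3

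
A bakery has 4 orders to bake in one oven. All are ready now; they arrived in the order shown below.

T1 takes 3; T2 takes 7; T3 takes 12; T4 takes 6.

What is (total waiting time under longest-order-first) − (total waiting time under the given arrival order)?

LPT (decreasing processing time): T3 T2 T4 T1.
T3: waits 0, runs 0→12
T2: waits 12, runs 12→19
T4: waits 19, runs 19→25
T1: waits 25, runs 25→28
Sum = 0+12+19+25 = 56.
FIFO (arrival order): T1 T2 T3 T4.
T1: waits 0, runs 0→3
T2: waits 3, runs 3→10
T3: waits 10, runs 10→22
T4: waits 22, runs 22→28
Sum = 0+3+10+22 = 35.
Difference = 56 − 35 = 21.

21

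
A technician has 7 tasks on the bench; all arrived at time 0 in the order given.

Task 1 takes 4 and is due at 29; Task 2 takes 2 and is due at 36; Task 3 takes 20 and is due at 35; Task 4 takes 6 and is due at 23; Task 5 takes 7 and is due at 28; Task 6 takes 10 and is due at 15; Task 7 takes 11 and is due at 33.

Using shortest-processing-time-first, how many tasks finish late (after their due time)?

3

SPT (increasing processing time): Task 2 Task 1 Task 4 Task 5 Task 6 Task 7 Task 3.
Task 2: 0→2, due 36, tardiness 0
Task 1: 2→6, due 29, tardiness 0
Task 4: 6→12, due 23, tardiness 0
Task 5: 12→19, due 28, tardiness 0
Task 6: 19→29, due 15, tardiness 14
Task 7: 29→40, due 33, tardiness 7
Task 3: 40→60, due 35, tardiness 25
Late tasks: 3.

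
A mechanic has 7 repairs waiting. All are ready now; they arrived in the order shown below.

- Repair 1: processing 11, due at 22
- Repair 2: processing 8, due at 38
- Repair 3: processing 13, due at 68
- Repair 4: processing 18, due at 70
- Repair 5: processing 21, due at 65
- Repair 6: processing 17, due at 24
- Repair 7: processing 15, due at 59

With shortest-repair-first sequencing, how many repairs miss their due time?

SPT (increasing processing time): Repair 2 Repair 1 Repair 3 Repair 7 Repair 6 Repair 4 Repair 5.
Repair 2: 0→8, due 38, tardiness 0
Repair 1: 8→19, due 22, tardiness 0
Repair 3: 19→32, due 68, tardiness 0
Repair 7: 32→47, due 59, tardiness 0
Repair 6: 47→64, due 24, tardiness 40
Repair 4: 64→82, due 70, tardiness 12
Repair 5: 82→103, due 65, tardiness 38
Late repairs: 3.

3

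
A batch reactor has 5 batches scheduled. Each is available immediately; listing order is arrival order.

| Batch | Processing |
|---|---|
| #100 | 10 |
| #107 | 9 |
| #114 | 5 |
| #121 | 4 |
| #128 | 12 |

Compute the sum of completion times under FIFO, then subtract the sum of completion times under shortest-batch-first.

FIFO (arrival order): #100 #107 #114 #121 #128.
#100: 0→10
#107: 10→19
#114: 19→24
#121: 24→28
#128: 28→40
Sum = 10+19+24+28+40 = 121.
SPT (increasing processing time): #121 #114 #107 #100 #128.
#121: 0→4
#114: 4→9
#107: 9→18
#100: 18→28
#128: 28→40
Sum = 4+9+18+28+40 = 99.
Difference = 121 − 99 = 22.

22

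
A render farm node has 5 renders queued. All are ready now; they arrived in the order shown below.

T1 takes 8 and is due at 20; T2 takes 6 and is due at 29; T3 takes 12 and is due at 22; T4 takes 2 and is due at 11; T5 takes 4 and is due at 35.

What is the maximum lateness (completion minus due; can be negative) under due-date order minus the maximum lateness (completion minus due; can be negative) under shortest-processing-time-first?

EDD (increasing due date): T4 T1 T3 T2 T5.
T4: 0→2, due 11, lateness -9
T1: 2→10, due 20, lateness -10
T3: 10→22, due 22, lateness 0
T2: 22→28, due 29, lateness -1
T5: 28→32, due 35, lateness -3
Maximum = 0.
SPT (increasing processing time): T4 T5 T2 T1 T3.
T4: 0→2, due 11, lateness -9
T5: 2→6, due 35, lateness -29
T2: 6→12, due 29, lateness -17
T1: 12→20, due 20, lateness 0
T3: 20→32, due 22, lateness 10
Maximum = 10.
Difference = 0 − 10 = -10.

-10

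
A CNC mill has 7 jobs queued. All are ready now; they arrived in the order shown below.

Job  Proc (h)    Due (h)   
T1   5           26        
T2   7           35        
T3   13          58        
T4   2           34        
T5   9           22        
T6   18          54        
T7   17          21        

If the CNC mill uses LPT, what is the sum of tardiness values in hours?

LPT (decreasing processing time): T6 T7 T3 T5 T2 T1 T4.
T6: 0→18, due 54, tardiness 0
T7: 18→35, due 21, tardiness 14
T3: 35→48, due 58, tardiness 0
T5: 48→57, due 22, tardiness 35
T2: 57→64, due 35, tardiness 29
T1: 64→69, due 26, tardiness 43
T4: 69→71, due 34, tardiness 37
Sum = 0+14+0+35+29+43+37 = 158.

158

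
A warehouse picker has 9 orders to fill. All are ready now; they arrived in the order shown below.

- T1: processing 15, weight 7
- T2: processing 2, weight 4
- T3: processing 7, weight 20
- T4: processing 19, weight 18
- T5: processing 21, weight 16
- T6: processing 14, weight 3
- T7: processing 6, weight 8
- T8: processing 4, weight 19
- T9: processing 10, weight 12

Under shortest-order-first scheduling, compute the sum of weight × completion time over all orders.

SPT (increasing processing time): T2 T8 T7 T3 T9 T6 T1 T4 T5.
T2: finishes 2, weight 4, w·C = 8
T8: finishes 6, weight 19, w·C = 114
T7: finishes 12, weight 8, w·C = 96
T3: finishes 19, weight 20, w·C = 380
T9: finishes 29, weight 12, w·C = 348
T6: finishes 43, weight 3, w·C = 129
T1: finishes 58, weight 7, w·C = 406
T4: finishes 77, weight 18, w·C = 1386
T5: finishes 98, weight 16, w·C = 1568
Sum = 8+114+96+380+348+129+406+1386+1568 = 4435.

4435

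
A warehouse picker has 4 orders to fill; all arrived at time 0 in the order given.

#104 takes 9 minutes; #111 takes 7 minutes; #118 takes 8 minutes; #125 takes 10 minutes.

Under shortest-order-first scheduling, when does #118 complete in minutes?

15

SPT (increasing processing time): #111 #118 #104 #125.
#111: 0→7
#118: 7→15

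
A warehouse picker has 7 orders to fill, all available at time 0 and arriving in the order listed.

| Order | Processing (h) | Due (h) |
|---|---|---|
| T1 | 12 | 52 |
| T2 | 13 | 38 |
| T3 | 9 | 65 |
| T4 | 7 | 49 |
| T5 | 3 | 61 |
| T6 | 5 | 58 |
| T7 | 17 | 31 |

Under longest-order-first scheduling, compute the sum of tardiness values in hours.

LPT (decreasing processing time): T7 T2 T1 T3 T4 T6 T5.
T7: 0→17, due 31, tardiness 0
T2: 17→30, due 38, tardiness 0
T1: 30→42, due 52, tardiness 0
T3: 42→51, due 65, tardiness 0
T4: 51→58, due 49, tardiness 9
T6: 58→63, due 58, tardiness 5
T5: 63→66, due 61, tardiness 5
Sum = 0+0+0+0+9+5+5 = 19.

19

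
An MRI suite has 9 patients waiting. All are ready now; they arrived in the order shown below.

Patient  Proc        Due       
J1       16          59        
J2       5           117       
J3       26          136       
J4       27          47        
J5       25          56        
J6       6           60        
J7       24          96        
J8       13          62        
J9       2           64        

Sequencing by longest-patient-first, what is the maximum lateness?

LPT (decreasing processing time): J4 J3 J5 J7 J1 J8 J6 J2 J9.
J4: 0→27, due 47, lateness -20
J3: 27→53, due 136, lateness -83
J5: 53→78, due 56, lateness 22
J7: 78→102, due 96, lateness 6
J1: 102→118, due 59, lateness 59
J8: 118→131, due 62, lateness 69
J6: 131→137, due 60, lateness 77
J2: 137→142, due 117, lateness 25
J9: 142→144, due 64, lateness 80
Maximum = 80.

80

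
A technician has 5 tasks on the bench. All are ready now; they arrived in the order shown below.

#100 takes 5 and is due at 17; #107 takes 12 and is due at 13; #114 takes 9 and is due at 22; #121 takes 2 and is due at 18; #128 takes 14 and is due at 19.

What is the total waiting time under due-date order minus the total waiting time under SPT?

EDD (increasing due date): #107 #100 #121 #128 #114.
#107: waits 0, runs 0→12
#100: waits 12, runs 12→17
#121: waits 17, runs 17→19
#128: waits 19, runs 19→33
#114: waits 33, runs 33→42
Sum = 0+12+17+19+33 = 81.
SPT (increasing processing time): #121 #100 #114 #107 #128.
#121: waits 0, runs 0→2
#100: waits 2, runs 2→7
#114: waits 7, runs 7→16
#107: waits 16, runs 16→28
#128: waits 28, runs 28→42
Sum = 0+2+7+16+28 = 53.
Difference = 81 − 53 = 28.

28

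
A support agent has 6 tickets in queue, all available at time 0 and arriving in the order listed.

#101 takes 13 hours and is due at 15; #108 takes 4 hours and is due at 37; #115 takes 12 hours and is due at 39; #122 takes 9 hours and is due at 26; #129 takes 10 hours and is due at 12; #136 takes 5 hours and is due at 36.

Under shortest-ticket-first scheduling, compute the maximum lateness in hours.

38

SPT (increasing processing time): #108 #136 #122 #129 #115 #101.
#108: 0→4, due 37, lateness -33
#136: 4→9, due 36, lateness -27
#122: 9→18, due 26, lateness -8
#129: 18→28, due 12, lateness 16
#115: 28→40, due 39, lateness 1
#101: 40→53, due 15, lateness 38
Maximum = 38.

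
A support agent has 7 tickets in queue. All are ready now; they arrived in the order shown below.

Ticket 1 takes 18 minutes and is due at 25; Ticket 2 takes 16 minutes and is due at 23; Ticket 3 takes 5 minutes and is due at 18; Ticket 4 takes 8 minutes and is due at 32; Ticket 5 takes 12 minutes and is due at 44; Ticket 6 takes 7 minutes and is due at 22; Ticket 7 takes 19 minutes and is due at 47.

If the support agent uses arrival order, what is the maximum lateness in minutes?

44

FIFO (arrival order): Ticket 1 Ticket 2 Ticket 3 Ticket 4 Ticket 5 Ticket 6 Ticket 7.
Ticket 1: 0→18, due 25, lateness -7
Ticket 2: 18→34, due 23, lateness 11
Ticket 3: 34→39, due 18, lateness 21
Ticket 4: 39→47, due 32, lateness 15
Ticket 5: 47→59, due 44, lateness 15
Ticket 6: 59→66, due 22, lateness 44
Ticket 7: 66→85, due 47, lateness 38
Maximum = 44.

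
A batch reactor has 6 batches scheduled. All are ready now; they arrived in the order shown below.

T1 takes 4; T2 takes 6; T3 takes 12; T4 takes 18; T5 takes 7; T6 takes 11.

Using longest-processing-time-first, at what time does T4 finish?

LPT (decreasing processing time): T4 T3 T6 T5 T2 T1.
T4: 0→18

18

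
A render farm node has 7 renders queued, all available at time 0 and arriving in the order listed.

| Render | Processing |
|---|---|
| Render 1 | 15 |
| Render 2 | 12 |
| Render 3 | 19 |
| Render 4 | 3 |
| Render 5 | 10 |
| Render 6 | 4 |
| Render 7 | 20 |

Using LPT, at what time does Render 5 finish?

LPT (decreasing processing time): Render 7 Render 3 Render 1 Render 2 Render 5 Render 6 Render 4.
Render 7: 0→20
Render 3: 20→39
Render 1: 39→54
Render 2: 54→66
Render 5: 66→76

76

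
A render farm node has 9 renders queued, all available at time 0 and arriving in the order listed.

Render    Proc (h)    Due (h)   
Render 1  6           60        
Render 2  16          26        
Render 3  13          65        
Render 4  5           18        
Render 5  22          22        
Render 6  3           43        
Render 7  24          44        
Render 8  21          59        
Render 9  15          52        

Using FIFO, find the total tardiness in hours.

253

FIFO (arrival order): Render 1 Render 2 Render 3 Render 4 Render 5 Render 6 Render 7 Render 8 Render 9.
Render 1: 0→6, due 60, tardiness 0
Render 2: 6→22, due 26, tardiness 0
Render 3: 22→35, due 65, tardiness 0
Render 4: 35→40, due 18, tardiness 22
Render 5: 40→62, due 22, tardiness 40
Render 6: 62→65, due 43, tardiness 22
Render 7: 65→89, due 44, tardiness 45
Render 8: 89→110, due 59, tardiness 51
Render 9: 110→125, due 52, tardiness 73
Sum = 0+0+0+22+40+22+45+51+73 = 253.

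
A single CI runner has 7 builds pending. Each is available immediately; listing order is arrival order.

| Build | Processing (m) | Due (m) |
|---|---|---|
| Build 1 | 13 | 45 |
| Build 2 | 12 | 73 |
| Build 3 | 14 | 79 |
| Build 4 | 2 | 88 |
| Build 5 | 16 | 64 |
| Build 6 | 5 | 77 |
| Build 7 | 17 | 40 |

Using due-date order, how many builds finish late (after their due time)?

EDD (increasing due date): Build 7 Build 1 Build 5 Build 2 Build 6 Build 3 Build 4.
Build 7: 0→17, due 40, tardiness 0
Build 1: 17→30, due 45, tardiness 0
Build 5: 30→46, due 64, tardiness 0
Build 2: 46→58, due 73, tardiness 0
Build 6: 58→63, due 77, tardiness 0
Build 3: 63→77, due 79, tardiness 0
Build 4: 77→79, due 88, tardiness 0
Late builds: 0.

0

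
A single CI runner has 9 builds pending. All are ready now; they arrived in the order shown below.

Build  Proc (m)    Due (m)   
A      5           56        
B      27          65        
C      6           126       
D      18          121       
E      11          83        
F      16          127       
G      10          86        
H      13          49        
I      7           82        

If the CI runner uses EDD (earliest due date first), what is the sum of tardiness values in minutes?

EDD (increasing due date): H A B I E G D C F.
H: 0→13, due 49, tardiness 0
A: 13→18, due 56, tardiness 0
B: 18→45, due 65, tardiness 0
I: 45→52, due 82, tardiness 0
E: 52→63, due 83, tardiness 0
G: 63→73, due 86, tardiness 0
D: 73→91, due 121, tardiness 0
C: 91→97, due 126, tardiness 0
F: 97→113, due 127, tardiness 0
Sum = 0+0+0+0+0+0+0+0+0 = 0.

0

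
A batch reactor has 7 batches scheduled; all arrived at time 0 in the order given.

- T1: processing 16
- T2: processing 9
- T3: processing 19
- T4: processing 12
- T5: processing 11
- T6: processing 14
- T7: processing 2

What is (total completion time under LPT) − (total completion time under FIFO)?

28

LPT (decreasing processing time): T3 T1 T6 T4 T5 T2 T7.
T3: 0→19
T1: 19→35
T6: 35→49
T4: 49→61
T5: 61→72
T2: 72→81
T7: 81→83
Sum = 19+35+49+61+72+81+83 = 400.
FIFO (arrival order): T1 T2 T3 T4 T5 T6 T7.
T1: 0→16
T2: 16→25
T3: 25→44
T4: 44→56
T5: 56→67
T6: 67→81
T7: 81→83
Sum = 16+25+44+56+67+81+83 = 372.
Difference = 400 − 372 = 28.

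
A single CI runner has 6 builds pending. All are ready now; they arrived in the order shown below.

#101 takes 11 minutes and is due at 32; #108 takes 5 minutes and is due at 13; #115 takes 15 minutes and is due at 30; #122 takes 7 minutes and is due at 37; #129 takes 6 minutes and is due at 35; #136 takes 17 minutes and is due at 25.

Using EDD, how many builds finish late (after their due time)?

EDD (increasing due date): #108 #136 #115 #101 #129 #122.
#108: 0→5, due 13, tardiness 0
#136: 5→22, due 25, tardiness 0
#115: 22→37, due 30, tardiness 7
#101: 37→48, due 32, tardiness 16
#129: 48→54, due 35, tardiness 19
#122: 54→61, due 37, tardiness 24
Late builds: 4.

4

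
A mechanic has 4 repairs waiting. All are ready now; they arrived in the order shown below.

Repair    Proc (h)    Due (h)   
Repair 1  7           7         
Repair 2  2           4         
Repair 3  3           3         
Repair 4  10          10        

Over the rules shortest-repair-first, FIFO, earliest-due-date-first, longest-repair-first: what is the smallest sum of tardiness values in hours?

SPT (increasing processing time): Repair 2 Repair 3 Repair 1 Repair 4.
Repair 2: 0→2, due 4, tardiness 0
Repair 3: 2→5, due 3, tardiness 2
Repair 1: 5→12, due 7, tardiness 5
Repair 4: 12→22, due 10, tardiness 12
Sum = 0+2+5+12 = 19.
FIFO (arrival order): Repair 1 Repair 2 Repair 3 Repair 4.
Repair 1: 0→7, due 7, tardiness 0
Repair 2: 7→9, due 4, tardiness 5
Repair 3: 9→12, due 3, tardiness 9
Repair 4: 12→22, due 10, tardiness 12
Sum = 0+5+9+12 = 26.
EDD (increasing due date): Repair 3 Repair 2 Repair 1 Repair 4.
Repair 3: 0→3, due 3, tardiness 0
Repair 2: 3→5, due 4, tardiness 1
Repair 1: 5→12, due 7, tardiness 5
Repair 4: 12→22, due 10, tardiness 12
Sum = 0+1+5+12 = 18.
LPT (decreasing processing time): Repair 4 Repair 1 Repair 3 Repair 2.
Repair 4: 0→10, due 10, tardiness 0
Repair 1: 10→17, due 7, tardiness 10
Repair 3: 17→20, due 3, tardiness 17
Repair 2: 20→22, due 4, tardiness 18
Sum = 0+10+17+18 = 45.
SPT 19, FIFO 26, EDD 18, LPT 45 → minimum 18.

18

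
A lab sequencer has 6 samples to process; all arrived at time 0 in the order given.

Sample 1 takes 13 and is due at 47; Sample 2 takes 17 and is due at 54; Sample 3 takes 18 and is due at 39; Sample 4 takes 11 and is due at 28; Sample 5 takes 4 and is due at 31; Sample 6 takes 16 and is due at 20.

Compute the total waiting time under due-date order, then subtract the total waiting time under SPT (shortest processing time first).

33

EDD (increasing due date): Sample 6 Sample 4 Sample 5 Sample 3 Sample 1 Sample 2.
Sample 6: waits 0, runs 0→16
Sample 4: waits 16, runs 16→27
Sample 5: waits 27, runs 27→31
Sample 3: waits 31, runs 31→49
Sample 1: waits 49, runs 49→62
Sample 2: waits 62, runs 62→79
Sum = 0+16+27+31+49+62 = 185.
SPT (increasing processing time): Sample 5 Sample 4 Sample 1 Sample 6 Sample 2 Sample 3.
Sample 5: waits 0, runs 0→4
Sample 4: waits 4, runs 4→15
Sample 1: waits 15, runs 15→28
Sample 6: waits 28, runs 28→44
Sample 2: waits 44, runs 44→61
Sample 3: waits 61, runs 61→79
Sum = 0+4+15+28+44+61 = 152.
Difference = 185 − 152 = 33.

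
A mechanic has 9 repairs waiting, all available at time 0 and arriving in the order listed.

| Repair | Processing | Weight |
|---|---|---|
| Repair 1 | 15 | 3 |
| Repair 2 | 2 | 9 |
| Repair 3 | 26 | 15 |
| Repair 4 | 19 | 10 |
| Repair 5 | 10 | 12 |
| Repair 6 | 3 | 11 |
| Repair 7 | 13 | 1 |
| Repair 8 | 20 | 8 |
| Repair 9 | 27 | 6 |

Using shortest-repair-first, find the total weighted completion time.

SPT (increasing processing time): Repair 2 Repair 6 Repair 5 Repair 7 Repair 1 Repair 4 Repair 8 Repair 3 Repair 9.
Repair 2: finishes 2, weight 9, w·C = 18
Repair 6: finishes 5, weight 11, w·C = 55
Repair 5: finishes 15, weight 12, w·C = 180
Repair 7: finishes 28, weight 1, w·C = 28
Repair 1: finishes 43, weight 3, w·C = 129
Repair 4: finishes 62, weight 10, w·C = 620
Repair 8: finishes 82, weight 8, w·C = 656
Repair 3: finishes 108, weight 15, w·C = 1620
Repair 9: finishes 135, weight 6, w·C = 810
Sum = 18+55+180+28+129+620+656+1620+810 = 4116.

4116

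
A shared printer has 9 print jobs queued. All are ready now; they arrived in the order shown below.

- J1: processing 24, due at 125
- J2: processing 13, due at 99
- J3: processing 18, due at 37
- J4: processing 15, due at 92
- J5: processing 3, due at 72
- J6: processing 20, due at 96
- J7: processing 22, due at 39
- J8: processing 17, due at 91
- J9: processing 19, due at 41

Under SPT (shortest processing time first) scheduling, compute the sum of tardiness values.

196

SPT (increasing processing time): J5 J2 J4 J8 J3 J9 J6 J7 J1.
J5: 0→3, due 72, tardiness 0
J2: 3→16, due 99, tardiness 0
J4: 16→31, due 92, tardiness 0
J8: 31→48, due 91, tardiness 0
J3: 48→66, due 37, tardiness 29
J9: 66→85, due 41, tardiness 44
J6: 85→105, due 96, tardiness 9
J7: 105→127, due 39, tardiness 88
J1: 127→151, due 125, tardiness 26
Sum = 0+0+0+0+29+44+9+88+26 = 196.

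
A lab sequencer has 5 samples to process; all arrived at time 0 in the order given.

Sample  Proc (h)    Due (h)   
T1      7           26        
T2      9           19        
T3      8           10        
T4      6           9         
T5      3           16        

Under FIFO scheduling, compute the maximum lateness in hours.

21

FIFO (arrival order): T1 T2 T3 T4 T5.
T1: 0→7, due 26, lateness -19
T2: 7→16, due 19, lateness -3
T3: 16→24, due 10, lateness 14
T4: 24→30, due 9, lateness 21
T5: 30→33, due 16, lateness 17
Maximum = 21.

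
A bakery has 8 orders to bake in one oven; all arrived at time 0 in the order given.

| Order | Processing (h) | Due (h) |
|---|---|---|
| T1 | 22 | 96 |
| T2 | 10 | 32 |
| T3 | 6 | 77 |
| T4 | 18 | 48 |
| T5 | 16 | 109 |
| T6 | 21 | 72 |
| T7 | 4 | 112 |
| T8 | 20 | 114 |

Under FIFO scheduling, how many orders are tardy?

3

FIFO (arrival order): T1 T2 T3 T4 T5 T6 T7 T8.
T1: 0→22, due 96, tardiness 0
T2: 22→32, due 32, tardiness 0
T3: 32→38, due 77, tardiness 0
T4: 38→56, due 48, tardiness 8
T5: 56→72, due 109, tardiness 0
T6: 72→93, due 72, tardiness 21
T7: 93→97, due 112, tardiness 0
T8: 97→117, due 114, tardiness 3
Late orders: 3.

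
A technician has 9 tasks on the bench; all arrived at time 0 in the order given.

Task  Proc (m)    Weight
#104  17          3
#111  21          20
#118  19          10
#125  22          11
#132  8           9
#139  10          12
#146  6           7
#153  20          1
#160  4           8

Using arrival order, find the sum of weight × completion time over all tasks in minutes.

FIFO (arrival order): #104 #111 #118 #125 #132 #139 #146 #153 #160.
#104: finishes 17, weight 3, w·C = 51
#111: finishes 38, weight 20, w·C = 760
#118: finishes 57, weight 10, w·C = 570
#125: finishes 79, weight 11, w·C = 869
#132: finishes 87, weight 9, w·C = 783
#139: finishes 97, weight 12, w·C = 1164
#146: finishes 103, weight 7, w·C = 721
#153: finishes 123, weight 1, w·C = 123
#160: finishes 127, weight 8, w·C = 1016
Sum = 51+760+570+869+783+1164+721+123+1016 = 6057.

6057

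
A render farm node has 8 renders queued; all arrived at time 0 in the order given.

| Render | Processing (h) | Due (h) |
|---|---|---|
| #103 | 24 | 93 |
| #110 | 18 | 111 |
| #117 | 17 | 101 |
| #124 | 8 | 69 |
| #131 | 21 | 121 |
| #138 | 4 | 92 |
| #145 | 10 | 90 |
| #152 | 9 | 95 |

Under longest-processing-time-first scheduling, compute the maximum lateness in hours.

LPT (decreasing processing time): #103 #131 #110 #117 #145 #152 #124 #138.
#103: 0→24, due 93, lateness -69
#131: 24→45, due 121, lateness -76
#110: 45→63, due 111, lateness -48
#117: 63→80, due 101, lateness -21
#145: 80→90, due 90, lateness 0
#152: 90→99, due 95, lateness 4
#124: 99→107, due 69, lateness 38
#138: 107→111, due 92, lateness 19
Maximum = 38.

38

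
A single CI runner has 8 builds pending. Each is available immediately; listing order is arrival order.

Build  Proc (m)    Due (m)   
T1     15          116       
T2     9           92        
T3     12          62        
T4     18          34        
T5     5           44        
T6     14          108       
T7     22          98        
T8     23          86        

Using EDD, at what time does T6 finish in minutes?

103

EDD (increasing due date): T4 T5 T3 T8 T2 T7 T6 T1.
T4: 0→18
T5: 18→23
T3: 23→35
T8: 35→58
T2: 58→67
T7: 67→89
T6: 89→103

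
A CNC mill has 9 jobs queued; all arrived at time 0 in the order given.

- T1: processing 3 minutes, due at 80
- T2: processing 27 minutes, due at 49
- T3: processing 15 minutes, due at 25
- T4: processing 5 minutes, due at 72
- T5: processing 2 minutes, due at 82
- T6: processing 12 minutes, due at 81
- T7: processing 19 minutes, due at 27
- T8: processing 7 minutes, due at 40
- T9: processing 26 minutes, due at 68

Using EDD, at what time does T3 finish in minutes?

15

EDD (increasing due date): T3 T7 T8 T2 T9 T4 T1 T6 T5.
T3: 0→15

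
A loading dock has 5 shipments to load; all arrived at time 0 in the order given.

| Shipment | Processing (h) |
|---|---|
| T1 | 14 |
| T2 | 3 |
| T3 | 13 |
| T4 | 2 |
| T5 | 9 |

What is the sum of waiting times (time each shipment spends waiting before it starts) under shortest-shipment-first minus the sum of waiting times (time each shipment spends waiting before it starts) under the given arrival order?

SPT (increasing processing time): T4 T2 T5 T3 T1.
T4: waits 0, runs 0→2
T2: waits 2, runs 2→5
T5: waits 5, runs 5→14
T3: waits 14, runs 14→27
T1: waits 27, runs 27→41
Sum = 0+2+5+14+27 = 48.
FIFO (arrival order): T1 T2 T3 T4 T5.
T1: waits 0, runs 0→14
T2: waits 14, runs 14→17
T3: waits 17, runs 17→30
T4: waits 30, runs 30→32
T5: waits 32, runs 32→41
Sum = 0+14+17+30+32 = 93.
Difference = 48 − 93 = -45.

-45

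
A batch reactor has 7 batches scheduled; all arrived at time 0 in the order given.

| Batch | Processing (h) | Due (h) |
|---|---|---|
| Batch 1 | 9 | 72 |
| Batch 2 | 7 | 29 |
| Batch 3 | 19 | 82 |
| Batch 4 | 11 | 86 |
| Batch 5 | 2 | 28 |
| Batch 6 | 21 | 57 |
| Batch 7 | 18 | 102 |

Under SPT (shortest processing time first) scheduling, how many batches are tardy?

1

SPT (increasing processing time): Batch 5 Batch 2 Batch 1 Batch 4 Batch 7 Batch 3 Batch 6.
Batch 5: 0→2, due 28, tardiness 0
Batch 2: 2→9, due 29, tardiness 0
Batch 1: 9→18, due 72, tardiness 0
Batch 4: 18→29, due 86, tardiness 0
Batch 7: 29→47, due 102, tardiness 0
Batch 3: 47→66, due 82, tardiness 0
Batch 6: 66→87, due 57, tardiness 30
Late batches: 1.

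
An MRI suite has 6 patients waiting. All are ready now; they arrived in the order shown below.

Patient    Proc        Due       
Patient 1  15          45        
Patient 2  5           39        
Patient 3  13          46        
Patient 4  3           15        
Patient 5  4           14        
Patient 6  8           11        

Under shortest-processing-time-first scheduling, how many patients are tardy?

2

SPT (increasing processing time): Patient 4 Patient 5 Patient 2 Patient 6 Patient 3 Patient 1.
Patient 4: 0→3, due 15, tardiness 0
Patient 5: 3→7, due 14, tardiness 0
Patient 2: 7→12, due 39, tardiness 0
Patient 6: 12→20, due 11, tardiness 9
Patient 3: 20→33, due 46, tardiness 0
Patient 1: 33→48, due 45, tardiness 3
Late patients: 2.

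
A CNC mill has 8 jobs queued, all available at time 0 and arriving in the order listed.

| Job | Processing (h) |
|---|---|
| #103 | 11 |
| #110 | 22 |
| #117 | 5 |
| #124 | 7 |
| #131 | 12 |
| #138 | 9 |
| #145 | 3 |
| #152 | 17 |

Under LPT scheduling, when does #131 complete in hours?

LPT (decreasing processing time): #110 #152 #131 #103 #138 #124 #117 #145.
#110: 0→22
#152: 22→39
#131: 39→51

51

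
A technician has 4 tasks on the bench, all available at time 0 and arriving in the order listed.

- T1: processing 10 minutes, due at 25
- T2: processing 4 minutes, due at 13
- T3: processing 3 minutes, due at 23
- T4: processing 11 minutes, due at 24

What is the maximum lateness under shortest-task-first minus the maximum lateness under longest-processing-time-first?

-8

SPT (increasing processing time): T3 T2 T1 T4.
T3: 0→3, due 23, lateness -20
T2: 3→7, due 13, lateness -6
T1: 7→17, due 25, lateness -8
T4: 17→28, due 24, lateness 4
Maximum = 4.
LPT (decreasing processing time): T4 T1 T2 T3.
T4: 0→11, due 24, lateness -13
T1: 11→21, due 25, lateness -4
T2: 21→25, due 13, lateness 12
T3: 25→28, due 23, lateness 5
Maximum = 12.
Difference = 4 − 12 = -8.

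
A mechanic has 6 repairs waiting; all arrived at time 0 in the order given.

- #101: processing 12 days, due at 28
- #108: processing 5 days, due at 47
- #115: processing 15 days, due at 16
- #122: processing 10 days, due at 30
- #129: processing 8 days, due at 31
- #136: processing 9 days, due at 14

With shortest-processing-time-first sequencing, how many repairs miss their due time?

SPT (increasing processing time): #108 #129 #136 #122 #101 #115.
#108: 0→5, due 47, tardiness 0
#129: 5→13, due 31, tardiness 0
#136: 13→22, due 14, tardiness 8
#122: 22→32, due 30, tardiness 2
#101: 32→44, due 28, tardiness 16
#115: 44→59, due 16, tardiness 43
Late repairs: 4.

4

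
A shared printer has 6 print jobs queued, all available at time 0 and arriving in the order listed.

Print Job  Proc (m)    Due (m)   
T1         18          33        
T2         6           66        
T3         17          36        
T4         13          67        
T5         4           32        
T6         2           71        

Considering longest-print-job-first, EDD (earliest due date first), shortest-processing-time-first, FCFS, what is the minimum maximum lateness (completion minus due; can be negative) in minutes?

LPT (decreasing processing time): T1 T3 T4 T2 T5 T6.
T1: 0→18, due 33, lateness -15
T3: 18→35, due 36, lateness -1
T4: 35→48, due 67, lateness -19
T2: 48→54, due 66, lateness -12
T5: 54→58, due 32, lateness 26
T6: 58→60, due 71, lateness -11
Maximum = 26.
EDD (increasing due date): T5 T1 T3 T2 T4 T6.
T5: 0→4, due 32, lateness -28
T1: 4→22, due 33, lateness -11
T3: 22→39, due 36, lateness 3
T2: 39→45, due 66, lateness -21
T4: 45→58, due 67, lateness -9
T6: 58→60, due 71, lateness -11
Maximum = 3.
SPT (increasing processing time): T6 T5 T2 T4 T3 T1.
T6: 0→2, due 71, lateness -69
T5: 2→6, due 32, lateness -26
T2: 6→12, due 66, lateness -54
T4: 12→25, due 67, lateness -42
T3: 25→42, due 36, lateness 6
T1: 42→60, due 33, lateness 27
Maximum = 27.
FIFO (arrival order): T1 T2 T3 T4 T5 T6.
T1: 0→18, due 33, lateness -15
T2: 18→24, due 66, lateness -42
T3: 24→41, due 36, lateness 5
T4: 41→54, due 67, lateness -13
T5: 54→58, due 32, lateness 26
T6: 58→60, due 71, lateness -11
Maximum = 26.
LPT 26, EDD 3, SPT 27, FIFO 26 → minimum 3.

3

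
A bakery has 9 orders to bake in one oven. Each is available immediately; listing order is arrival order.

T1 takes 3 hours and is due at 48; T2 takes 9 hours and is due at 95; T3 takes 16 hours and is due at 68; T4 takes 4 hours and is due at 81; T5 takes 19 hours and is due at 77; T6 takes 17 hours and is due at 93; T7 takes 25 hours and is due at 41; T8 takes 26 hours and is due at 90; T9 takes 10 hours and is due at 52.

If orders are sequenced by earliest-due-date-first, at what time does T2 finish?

129

EDD (increasing due date): T7 T1 T9 T3 T5 T4 T8 T6 T2.
T7: 0→25
T1: 25→28
T9: 28→38
T3: 38→54
T5: 54→73
T4: 73→77
T8: 77→103
T6: 103→120
T2: 120→129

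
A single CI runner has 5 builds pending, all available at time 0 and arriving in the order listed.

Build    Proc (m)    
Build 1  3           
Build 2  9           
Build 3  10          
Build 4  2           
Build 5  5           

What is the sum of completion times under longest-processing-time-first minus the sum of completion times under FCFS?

LPT (decreasing processing time): Build 3 Build 2 Build 5 Build 1 Build 4.
Build 3: 0→10
Build 2: 10→19
Build 5: 19→24
Build 1: 24→27
Build 4: 27→29
Sum = 10+19+24+27+29 = 109.
FIFO (arrival order): Build 1 Build 2 Build 3 Build 4 Build 5.
Build 1: 0→3
Build 2: 3→12
Build 3: 12→22
Build 4: 22→24
Build 5: 24→29
Sum = 3+12+22+24+29 = 90.
Difference = 109 − 90 = 19.

19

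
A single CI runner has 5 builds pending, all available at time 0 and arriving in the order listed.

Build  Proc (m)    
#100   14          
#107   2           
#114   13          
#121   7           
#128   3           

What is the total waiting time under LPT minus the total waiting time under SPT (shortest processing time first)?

LPT (decreasing processing time): #100 #114 #121 #128 #107.
#100: waits 0, runs 0→14
#114: waits 14, runs 14→27
#121: waits 27, runs 27→34
#128: waits 34, runs 34→37
#107: waits 37, runs 37→39
Sum = 0+14+27+34+37 = 112.
SPT (increasing processing time): #107 #128 #121 #114 #100.
#107: waits 0, runs 0→2
#128: waits 2, runs 2→5
#121: waits 5, runs 5→12
#114: waits 12, runs 12→25
#100: waits 25, runs 25→39
Sum = 0+2+5+12+25 = 44.
Difference = 112 − 44 = 68.

68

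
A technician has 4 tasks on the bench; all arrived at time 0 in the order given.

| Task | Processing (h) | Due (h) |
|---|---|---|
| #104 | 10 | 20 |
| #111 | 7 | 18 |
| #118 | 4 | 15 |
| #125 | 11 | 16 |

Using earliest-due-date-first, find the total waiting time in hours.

41

EDD (increasing due date): #118 #125 #111 #104.
#118: waits 0, runs 0→4
#125: waits 4, runs 4→15
#111: waits 15, runs 15→22
#104: waits 22, runs 22→32
Sum = 0+4+15+22 = 41.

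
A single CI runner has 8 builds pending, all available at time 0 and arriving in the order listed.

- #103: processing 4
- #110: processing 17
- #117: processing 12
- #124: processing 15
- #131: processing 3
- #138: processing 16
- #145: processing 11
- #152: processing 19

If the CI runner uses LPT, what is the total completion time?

534

LPT (decreasing processing time): #152 #110 #138 #124 #117 #145 #103 #131.
#152: 0→19
#110: 19→36
#138: 36→52
#124: 52→67
#117: 67→79
#145: 79→90
#103: 90→94
#131: 94→97
Sum = 19+36+52+67+79+90+94+97 = 534.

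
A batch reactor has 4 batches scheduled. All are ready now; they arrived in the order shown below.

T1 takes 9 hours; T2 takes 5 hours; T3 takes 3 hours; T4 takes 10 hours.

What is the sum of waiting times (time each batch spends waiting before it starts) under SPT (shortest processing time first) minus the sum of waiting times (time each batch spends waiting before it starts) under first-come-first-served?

-12

SPT (increasing processing time): T3 T2 T1 T4.
T3: waits 0, runs 0→3
T2: waits 3, runs 3→8
T1: waits 8, runs 8→17
T4: waits 17, runs 17→27
Sum = 0+3+8+17 = 28.
FIFO (arrival order): T1 T2 T3 T4.
T1: waits 0, runs 0→9
T2: waits 9, runs 9→14
T3: waits 14, runs 14→17
T4: waits 17, runs 17→27
Sum = 0+9+14+17 = 40.
Difference = 28 − 40 = -12.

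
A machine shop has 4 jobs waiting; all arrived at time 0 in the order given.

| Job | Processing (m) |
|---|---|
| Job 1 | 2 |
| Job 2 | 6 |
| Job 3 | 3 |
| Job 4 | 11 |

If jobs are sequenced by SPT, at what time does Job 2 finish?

11

SPT (increasing processing time): Job 1 Job 3 Job 2 Job 4.
Job 1: 0→2
Job 3: 2→5
Job 2: 5→11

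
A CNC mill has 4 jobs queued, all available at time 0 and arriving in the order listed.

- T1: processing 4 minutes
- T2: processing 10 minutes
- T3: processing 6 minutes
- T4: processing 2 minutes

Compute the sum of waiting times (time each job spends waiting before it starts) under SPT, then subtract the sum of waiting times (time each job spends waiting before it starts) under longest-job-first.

SPT (increasing processing time): T4 T1 T3 T2.
T4: waits 0, runs 0→2
T1: waits 2, runs 2→6
T3: waits 6, runs 6→12
T2: waits 12, runs 12→22
Sum = 0+2+6+12 = 20.
LPT (decreasing processing time): T2 T3 T1 T4.
T2: waits 0, runs 0→10
T3: waits 10, runs 10→16
T1: waits 16, runs 16→20
T4: waits 20, runs 20→22
Sum = 0+10+16+20 = 46.
Difference = 20 − 46 = -26.

-26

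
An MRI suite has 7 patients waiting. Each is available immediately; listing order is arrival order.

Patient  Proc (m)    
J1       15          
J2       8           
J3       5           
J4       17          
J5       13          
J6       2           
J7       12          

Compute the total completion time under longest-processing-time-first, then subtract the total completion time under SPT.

LPT (decreasing processing time): J4 J1 J5 J7 J2 J3 J6.
J4: 0→17
J1: 17→32
J5: 32→45
J7: 45→57
J2: 57→65
J3: 65→70
J6: 70→72
Sum = 17+32+45+57+65+70+72 = 358.
SPT (increasing processing time): J6 J3 J2 J7 J5 J1 J4.
J6: 0→2
J3: 2→7
J2: 7→15
J7: 15→27
J5: 27→40
J1: 40→55
J4: 55→72
Sum = 2+7+15+27+40+55+72 = 218.
Difference = 358 − 218 = 140.

140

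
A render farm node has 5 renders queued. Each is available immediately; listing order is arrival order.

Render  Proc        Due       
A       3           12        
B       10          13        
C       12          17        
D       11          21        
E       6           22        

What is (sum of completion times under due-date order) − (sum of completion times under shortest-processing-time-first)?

EDD (increasing due date): A B C D E.
A: 0→3
B: 3→13
C: 13→25
D: 25→36
E: 36→42
Sum = 3+13+25+36+42 = 119.
SPT (increasing processing time): A E B D C.
A: 0→3
E: 3→9
B: 9→19
D: 19→30
C: 30→42
Sum = 3+9+19+30+42 = 103.
Difference = 119 − 103 = 16.

16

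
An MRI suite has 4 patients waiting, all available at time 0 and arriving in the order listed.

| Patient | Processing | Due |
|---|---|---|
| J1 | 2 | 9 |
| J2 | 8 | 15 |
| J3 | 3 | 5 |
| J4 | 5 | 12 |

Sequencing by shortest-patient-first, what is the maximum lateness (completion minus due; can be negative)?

SPT (increasing processing time): J1 J3 J4 J2.
J1: 0→2, due 9, lateness -7
J3: 2→5, due 5, lateness 0
J4: 5→10, due 12, lateness -2
J2: 10→18, due 15, lateness 3
Maximum = 3.

3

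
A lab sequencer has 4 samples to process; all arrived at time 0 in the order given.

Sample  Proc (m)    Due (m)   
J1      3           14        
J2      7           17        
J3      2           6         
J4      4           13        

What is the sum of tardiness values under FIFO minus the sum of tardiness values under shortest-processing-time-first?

9

FIFO (arrival order): J1 J2 J3 J4.
J1: 0→3, due 14, tardiness 0
J2: 3→10, due 17, tardiness 0
J3: 10→12, due 6, tardiness 6
J4: 12→16, due 13, tardiness 3
Sum = 0+0+6+3 = 9.
SPT (increasing processing time): J3 J1 J4 J2.
J3: 0→2, due 6, tardiness 0
J1: 2→5, due 14, tardiness 0
J4: 5→9, due 13, tardiness 0
J2: 9→16, due 17, tardiness 0
Sum = 0+0+0+0 = 0.
Difference = 9 − 0 = 9.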